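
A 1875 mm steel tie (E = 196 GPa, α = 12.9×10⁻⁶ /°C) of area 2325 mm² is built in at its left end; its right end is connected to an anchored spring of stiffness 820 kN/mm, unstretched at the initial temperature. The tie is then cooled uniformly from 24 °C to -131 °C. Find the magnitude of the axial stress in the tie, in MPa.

σ ≈ 302 MPa (tensile)

Free thermal contraction: δ_free = αΔT L = 12.9×10⁻⁶ × 155 × 1875 = 3.749 mm.
With a force P in the spring, the elastic change of the tie is PL/(AE) and that of the spring is P/k; compatibility requires their sum to equal δ_free.
So P = δ_free / [L/(AE) + 1/k] = 3.749 / [ 1875/(2325×196×10³) + 1/(820×10³) ].
P = 3.749 / 5.334×10⁻⁶ = 702900 N.
σ = P/A = 702900/2325 = 302.3 MPa.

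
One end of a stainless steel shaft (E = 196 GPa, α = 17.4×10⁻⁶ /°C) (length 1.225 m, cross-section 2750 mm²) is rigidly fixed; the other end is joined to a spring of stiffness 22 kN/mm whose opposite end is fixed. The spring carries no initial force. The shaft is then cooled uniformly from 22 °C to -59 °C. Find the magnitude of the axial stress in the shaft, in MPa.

σ ≈ 13.2 MPa (tensile)

If the spring were absent the shaft would shorten by αΔT L = 17.4×10⁻⁶ × 81 × 1225 = 1.727 mm.
Let P be the tensile force in the spring. The shaft extends elastically by PL/(AE) and the spring stretches by P/k; together these equal δ_free.
P [ L/(AE) + 1/k ] = δ_free → P [ 1225/(2750×196×10³) + 1/(22×10³) ] = 1.727.
P = 1.727 / 4.773×10⁻⁵ = 36170 N.
σ = P/A = 36170/2750 = 13.15 MPa.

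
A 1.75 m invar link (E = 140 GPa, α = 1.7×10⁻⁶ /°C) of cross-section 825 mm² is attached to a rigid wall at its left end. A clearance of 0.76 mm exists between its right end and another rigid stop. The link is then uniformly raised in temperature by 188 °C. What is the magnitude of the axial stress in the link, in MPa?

If the wall were absent the link would grow by αΔT L = 1.7×10⁻⁶ × 188 × 1750 = 0.5593 mm.
Since δ_free = 0.559 mm is less than the 0.76 mm gap, the link never touches the wall. No axial force develops.

σ ≈ 0 MPa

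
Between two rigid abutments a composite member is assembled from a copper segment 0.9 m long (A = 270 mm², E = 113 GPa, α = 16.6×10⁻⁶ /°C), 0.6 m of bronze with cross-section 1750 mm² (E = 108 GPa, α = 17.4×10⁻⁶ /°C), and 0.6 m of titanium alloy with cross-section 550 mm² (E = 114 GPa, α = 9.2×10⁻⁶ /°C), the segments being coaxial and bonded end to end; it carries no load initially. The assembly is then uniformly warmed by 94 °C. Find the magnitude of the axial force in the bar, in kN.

With the walls removed the bar would change length by δ_free = Σ αᵢΔT Lᵢ = 16.6×10⁻⁶×94×900 + 17.4×10⁻⁶×94×600 + 9.2×10⁻⁶×94×600 = 2.905 mm.
Since the ends are fixed, an axial force P builds up, equal in every segment, with P · Σ Lᵢ/(AᵢEᵢ) = δ_free.
Σ Lᵢ/(AᵢEᵢ) = 900/(270×113×10³) + 600/(1750×108×10³) + 600/(550×114×10³) = 4.224×10⁻⁵ mm/N.
So P = 2.905 / 4.224×10⁻⁵ = 68.76 kN, compressive.

P ≈ 68.8 kN (compressive)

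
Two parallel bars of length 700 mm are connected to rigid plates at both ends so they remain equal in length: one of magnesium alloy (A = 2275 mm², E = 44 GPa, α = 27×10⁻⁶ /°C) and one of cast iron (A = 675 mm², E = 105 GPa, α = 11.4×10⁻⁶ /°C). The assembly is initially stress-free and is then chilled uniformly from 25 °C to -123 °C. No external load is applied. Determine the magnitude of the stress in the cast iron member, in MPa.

σ ≈ 142 MPa (compressive)

The magnesium alloy has the larger α, so on cooling it would change length more than the cast iron if both were free. The rigid plates force a common final length, so the magnesium alloy is put into tension and the cast iron into compression, with equal and opposite forces P (no external load).
Setting the final lengths equal and cancelling L: (α₁ − α₂)ΔT = P/(A₁E₁) + P/(A₂E₂).
|α₁ − α₂|·ΔT = 15.6×10⁻⁶ × 148 = 0.002309.
1/(A₁E₁) + 1/(A₂E₂) = 1/(2275×44×10³) + 1/(675×105×10³) = 2.41×10⁻⁸ N⁻¹.
P = 0.002309 / 2.41×10⁻⁸ = 95800 N = 95.8 kN.
σ_{cast iron} = P/A₂ = 95800/675 = 141.9 MPa, compressive.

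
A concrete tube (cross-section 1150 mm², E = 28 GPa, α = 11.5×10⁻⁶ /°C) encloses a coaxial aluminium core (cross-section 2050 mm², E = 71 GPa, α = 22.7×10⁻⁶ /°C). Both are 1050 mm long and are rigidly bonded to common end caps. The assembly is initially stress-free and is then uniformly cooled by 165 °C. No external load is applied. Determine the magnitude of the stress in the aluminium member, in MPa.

Equilibrium of a rigid end plate with no external load gives equal and opposite internal forces ±P in the two members. Since α_{aluminium} > α_{concrete}, cooling drives the aluminium into tension and the concrete into compression.
Equating the net (thermal + elastic) strains gives |α₁ − α₂|·ΔT = P·[1/(A₁E₁) + 1/(A₂E₂)].
|α₁ − α₂|·ΔT = 11.2×10⁻⁶ × 165 = 0.001848.
1/(A₁E₁) + 1/(A₂E₂) = 1/(1150×28×10³) + 1/(2050×71×10³) = 3.793×10⁻⁸ N⁻¹.
P = 0.001848 / 3.793×10⁻⁸ = 48730 N = 48.73 kN.
σ_{aluminium} = P/A₂ = 48730/2050 = 23.77 MPa, tensile.

σ ≈ 23.8 MPa (tensile)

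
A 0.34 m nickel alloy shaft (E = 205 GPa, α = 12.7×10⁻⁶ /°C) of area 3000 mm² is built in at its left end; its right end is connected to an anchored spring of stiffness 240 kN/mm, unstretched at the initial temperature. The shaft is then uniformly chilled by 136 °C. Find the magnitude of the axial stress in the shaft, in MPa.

The unrestrained thermal change is αΔT L = 12.7×10⁻⁶ × 136 × 340 = 0.5872 mm.
With a force P in the spring, the elastic change of the shaft is PL/(AE) and that of the spring is P/k; compatibility requires their sum to equal δ_free.
So P = δ_free / [L/(AE) + 1/k] = 0.5872 / [ 340/(3000×205×10³) + 1/(240×10³) ].
P = 0.5872 / 4.72×10⁻⁶ = 124400 N.
σ = P/A = 124400/3000 = 41.48 MPa.

σ ≈ 41.5 MPa (tensile)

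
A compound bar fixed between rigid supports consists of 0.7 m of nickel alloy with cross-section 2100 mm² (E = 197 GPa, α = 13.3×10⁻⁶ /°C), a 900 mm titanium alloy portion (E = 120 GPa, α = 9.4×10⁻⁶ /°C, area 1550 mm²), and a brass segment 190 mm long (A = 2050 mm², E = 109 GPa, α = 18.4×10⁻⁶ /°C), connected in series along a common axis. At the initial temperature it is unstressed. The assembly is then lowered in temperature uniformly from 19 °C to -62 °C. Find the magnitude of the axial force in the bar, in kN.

P ≈ 233 kN (tensile)

With the walls removed the bar would change length by δ_free = Σ αᵢΔT Lᵢ = 13.3×10⁻⁶×81×700 + 9.4×10⁻⁶×81×900 + 18.4×10⁻⁶×81×190 = 1.723 mm.
Since the ends are fixed, an axial force P builds up, equal in every segment, with P · Σ Lᵢ/(AᵢEᵢ) = δ_free.
The series flexibility is Σ Lᵢ/(AᵢEᵢ) = 700/(2100×197×10³) + 900/(1550×120×10³) + 190/(2050×109×10³) = 7.381×10⁻⁶ mm/N.
P = 1.723 / 7.381×10⁻⁶ = 233400 N = 233.4 kN, tensile.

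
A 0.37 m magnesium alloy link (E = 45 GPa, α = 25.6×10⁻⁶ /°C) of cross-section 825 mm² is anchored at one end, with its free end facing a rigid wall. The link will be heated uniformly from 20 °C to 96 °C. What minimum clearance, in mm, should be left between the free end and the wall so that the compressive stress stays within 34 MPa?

g ≈ 0.44 mm

With no wall the link would lengthen by αΔT L = 25.6×10⁻⁶ × 76 × 370 = 0.7199 mm.
A stress of 34 MPa corresponds to the wall pushing the link back by σL/E = 34×370/(45×10³) = 0.2796 mm.
The gap must absorb the remainder: g_min = 0.7199 − 0.2796 = 0.4403 mm.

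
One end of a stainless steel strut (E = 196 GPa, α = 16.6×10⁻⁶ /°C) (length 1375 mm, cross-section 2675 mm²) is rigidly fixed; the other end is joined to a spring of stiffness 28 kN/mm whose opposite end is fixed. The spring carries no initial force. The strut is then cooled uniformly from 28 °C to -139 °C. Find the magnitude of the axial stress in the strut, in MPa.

Free thermal contraction: δ_free = αΔT L = 16.6×10⁻⁶ × 167 × 1375 = 3.812 mm.
With a force P in the spring, the elastic change of the strut is PL/(AE) and that of the spring is P/k; compatibility requires their sum to equal δ_free.
P [ L/(AE) + 1/k ] = δ_free → P [ 1375/(2675×196×10³) + 1/(28×10³) ] = 3.812.
P = 3.812 / 3.834×10⁻⁵ = 99430 N.
σ = P/A = 99430/2675 = 37.17 MPa.

σ ≈ 37.2 MPa (tensile)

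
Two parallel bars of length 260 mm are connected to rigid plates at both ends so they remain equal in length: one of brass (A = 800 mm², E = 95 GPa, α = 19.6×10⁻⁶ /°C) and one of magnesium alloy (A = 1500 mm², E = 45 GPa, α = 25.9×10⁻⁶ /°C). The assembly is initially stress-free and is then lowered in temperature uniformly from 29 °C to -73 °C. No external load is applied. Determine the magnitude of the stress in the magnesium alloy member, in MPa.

The magnesium alloy has the larger α, so on cooling it would change length more than the brass if both were free. The rigid plates force a common final length, so the magnesium alloy is put into tension and the brass into compression, with equal and opposite forces P (no external load).
Setting the final lengths equal and cancelling L: (α₁ − α₂)ΔT = P/(A₁E₁) + P/(A₂E₂).
|α₁ − α₂|·ΔT = 6.3×10⁻⁶ × 102 = 0.0006426.
1/(A₁E₁) + 1/(A₂E₂) = 1/(800×95×10³) + 1/(1500×45×10³) = 2.797×10⁻⁸ N⁻¹.
P = 0.0006426 / 2.797×10⁻⁸ = 22970 N = 22.97 kN.
σ_{magnesium alloy} = P/A₂ = 22970/1500 = 15.31 MPa, tensile.

σ ≈ 15.3 MPa (tensile)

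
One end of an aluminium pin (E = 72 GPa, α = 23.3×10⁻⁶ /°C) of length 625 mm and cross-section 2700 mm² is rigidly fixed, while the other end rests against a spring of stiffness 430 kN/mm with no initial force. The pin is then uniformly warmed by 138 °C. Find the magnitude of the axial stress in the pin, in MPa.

Free thermal expansion: δ_free = αΔT L = 23.3×10⁻⁶ × 138 × 625 = 2.01 mm.
Let P be the compressive force at the spring. The pin shortens elastically by PL/(AE) and the spring compresses by P/k; together these equal δ_free.
So P = δ_free / [L/(AE) + 1/k] = 2.01 / [ 625/(2700×72×10³) + 1/(430×10³) ].
P = 2.01 / 5.541×10⁻⁶ = 362700 N.
σ = P/A = 362700/2700 = 134.3 MPa.

σ ≈ 134 MPa (compressive)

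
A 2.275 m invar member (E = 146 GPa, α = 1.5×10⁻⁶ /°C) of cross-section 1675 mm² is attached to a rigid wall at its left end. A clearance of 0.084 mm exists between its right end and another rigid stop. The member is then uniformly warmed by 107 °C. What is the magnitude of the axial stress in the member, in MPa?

σ ≈ 18 MPa (compressive)

If the wall were absent the member would grow by αΔT L = 1.5×10⁻⁶ × 107 × 2275 = 0.3651 mm.
The gap closes (δ_free > 0.084 mm) and the wall then resists a further 0.3651 − 0.084 = 0.2811 mm of expansion.
Compatibility: PL/(AE) = 0.2811 mm, so σ = P/A = E × (0.2811/2275) = 18.04 MPa.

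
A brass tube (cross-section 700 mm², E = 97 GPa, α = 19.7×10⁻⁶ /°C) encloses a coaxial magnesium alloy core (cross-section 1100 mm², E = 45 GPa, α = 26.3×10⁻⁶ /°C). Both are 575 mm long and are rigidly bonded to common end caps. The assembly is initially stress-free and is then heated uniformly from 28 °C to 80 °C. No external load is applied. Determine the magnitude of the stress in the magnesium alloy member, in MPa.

σ ≈ 8.93 MPa (compressive)

Both members must finish at the same length. With the larger α, the magnesium alloy tends to over-expand; the plates restrain it, putting the magnesium alloy in compression and the brass in tension. With no external load the two internal forces are equal and opposite, magnitude P.
Setting the final lengths equal and cancelling L: (α₁ − α₂)ΔT = P/(A₁E₁) + P/(A₂E₂).
|α₁ − α₂|·ΔT = 6.6×10⁻⁶ × 52 = 0.0003432.
1/(A₁E₁) + 1/(A₂E₂) = 1/(700×97×10³) + 1/(1100×45×10³) = 3.493×10⁻⁸ N⁻¹.
P = 0.0003432 / 3.493×10⁻⁸ = 9825 N = 9.825 kN.
σ_{magnesium alloy} = P/A₂ = 9825/1100 = 8.932 MPa, compressive.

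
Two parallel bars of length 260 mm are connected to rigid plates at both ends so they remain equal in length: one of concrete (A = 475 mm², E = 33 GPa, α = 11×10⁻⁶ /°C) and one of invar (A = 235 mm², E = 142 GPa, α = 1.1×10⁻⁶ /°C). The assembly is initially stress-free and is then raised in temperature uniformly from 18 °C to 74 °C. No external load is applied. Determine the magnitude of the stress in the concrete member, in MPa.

σ ≈ 12.4 MPa (compressive)

Both members must finish at the same length. With the larger α, the concrete tends to over-expand; the plates restrain it, putting the concrete in compression and the invar in tension. With no external load the two internal forces are equal and opposite, magnitude P.
Equating the net (thermal + elastic) strains gives |α₁ − α₂|·ΔT = P·[1/(A₁E₁) + 1/(A₂E₂)].
|α₁ − α₂|·ΔT = 9.9×10⁻⁶ × 56 = 0.0005544.
1/(A₁E₁) + 1/(A₂E₂) = 1/(475×33×10³) + 1/(235×142×10³) = 9.376×10⁻⁸ N⁻¹.
So P = 0.0005544 / 9.376×10⁻⁸ = 5.913 kN.
σ_{concrete} = P/A₁ = 5913/475 = 12.45 MPa, compressive.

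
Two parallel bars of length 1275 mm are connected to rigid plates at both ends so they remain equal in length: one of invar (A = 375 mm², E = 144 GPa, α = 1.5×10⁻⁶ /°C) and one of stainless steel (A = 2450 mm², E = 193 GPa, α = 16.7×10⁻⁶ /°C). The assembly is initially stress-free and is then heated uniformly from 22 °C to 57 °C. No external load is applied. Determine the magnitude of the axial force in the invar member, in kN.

Both members must finish at the same length. With the larger α, the stainless steel tends to over-expand; the plates restrain it, putting the stainless steel in compression and the invar in tension. With no external load the two internal forces are equal and opposite, magnitude P.
Equating the net (thermal + elastic) strains gives |α₁ − α₂|·ΔT = P·[1/(A₁E₁) + 1/(A₂E₂)].
|α₁ − α₂|·ΔT = 15.2×10⁻⁶ × 35 = 0.000532.
1/(A₁E₁) + 1/(A₂E₂) = 1/(375×144×10³) + 1/(2450×193×10³) = 2.063×10⁻⁸ N⁻¹.
So P = 0.000532 / 2.063×10⁻⁸ = 25.78 kN.

P ≈ 25.8 kN (tensile in the invar)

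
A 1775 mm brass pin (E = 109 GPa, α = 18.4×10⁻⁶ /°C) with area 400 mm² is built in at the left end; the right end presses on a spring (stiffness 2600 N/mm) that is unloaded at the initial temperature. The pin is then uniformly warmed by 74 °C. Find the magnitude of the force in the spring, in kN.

Free thermal expansion: δ_free = αΔT L = 18.4×10⁻⁶ × 74 × 1775 = 2.417 mm.
With a force P in the spring, the elastic change of the pin is PL/(AE) and that of the spring is P/k; compatibility requires their sum to equal δ_free.
P [ L/(AE) + 1/k ] = δ_free → P [ 1775/(400×109×10³) + 1/(2600) ] = 2.417.
P = 2.417 / 0.0004253 = 5682 N.

P ≈ 5.68 kN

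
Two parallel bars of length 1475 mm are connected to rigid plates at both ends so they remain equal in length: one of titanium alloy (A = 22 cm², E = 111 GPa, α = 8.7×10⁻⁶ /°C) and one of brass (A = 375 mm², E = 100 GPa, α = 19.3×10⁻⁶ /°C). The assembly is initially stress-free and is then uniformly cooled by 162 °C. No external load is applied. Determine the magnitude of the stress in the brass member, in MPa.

σ ≈ 149 MPa (tensile)

Both members must finish at the same length. With the larger α, the brass tends to over-contract; the plates restrain it, putting the brass in tension and the titanium alloy in compression. With no external load the two internal forces are equal and opposite, magnitude P.
Compatibility of the two members (thermal + elastic change equal): (α₁ − α₂)ΔT = P·[1/(A₁E₁) + 1/(A₂E₂)].
|α₁ − α₂|·ΔT = 10.6×10⁻⁶ × 162 = 0.001717.
1/(A₁E₁) + 1/(A₂E₂) = 1/(2200×111×10³) + 1/(375×100×10³) = 3.076×10⁻⁸ N⁻¹.
P = 0.001717 / 3.076×10⁻⁸ = 55820 N = 55.82 kN.
σ_{brass} = P/A₂ = 55820/375 = 148.9 MPa, tensile.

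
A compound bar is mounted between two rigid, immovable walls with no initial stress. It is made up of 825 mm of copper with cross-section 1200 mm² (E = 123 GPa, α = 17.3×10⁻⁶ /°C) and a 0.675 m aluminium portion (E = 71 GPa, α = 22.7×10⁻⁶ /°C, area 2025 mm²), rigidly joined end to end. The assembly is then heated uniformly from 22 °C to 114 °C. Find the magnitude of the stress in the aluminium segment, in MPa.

If the supports were absent, the total length change would be Σ αᵢΔT Lᵢ = 17.3×10⁻⁶×92×825 + 22.7×10⁻⁶×92×675 = 2.723 mm.
Since the ends are fixed, an axial force P builds up, equal in every segment, with P · Σ Lᵢ/(AᵢEᵢ) = δ_free.
The series flexibility is Σ Lᵢ/(AᵢEᵢ) = 825/(1200×123×10³) + 675/(2025×71×10³) = 1.028×10⁻⁵ mm/N.
So P = 2.723 / 1.028×10⁻⁵ = 264.7 kN, compressive.
σ_{aluminium} = P / A = 264700 / 2025 = 130.7 MPa.

σ ≈ 131 MPa (compressive)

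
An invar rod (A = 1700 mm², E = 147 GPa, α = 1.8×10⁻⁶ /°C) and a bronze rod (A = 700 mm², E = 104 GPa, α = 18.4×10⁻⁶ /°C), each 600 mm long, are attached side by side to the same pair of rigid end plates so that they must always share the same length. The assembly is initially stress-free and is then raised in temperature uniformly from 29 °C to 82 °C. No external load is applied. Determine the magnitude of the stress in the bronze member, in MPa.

Equilibrium of a rigid end plate with no external load gives equal and opposite internal forces ±P in the two members. Since α_{bronze} > α_{invar}, heating drives the bronze into compression and the invar into tension.
Setting the final lengths equal and cancelling L: (α₁ − α₂)ΔT = P/(A₁E₁) + P/(A₂E₂).
|α₁ − α₂|·ΔT = 16.6×10⁻⁶ × 53 = 0.0008798.
1/(A₁E₁) + 1/(A₂E₂) = 1/(1700×147×10³) + 1/(700×104×10³) = 1.774×10⁻⁸ N⁻¹.
P = 0.0008798 / 1.774×10⁻⁸ = 49600 N = 49.6 kN.
σ_{bronze} = P/A₂ = 49600/700 = 70.86 MPa, compressive.

σ ≈ 70.9 MPa (compressive)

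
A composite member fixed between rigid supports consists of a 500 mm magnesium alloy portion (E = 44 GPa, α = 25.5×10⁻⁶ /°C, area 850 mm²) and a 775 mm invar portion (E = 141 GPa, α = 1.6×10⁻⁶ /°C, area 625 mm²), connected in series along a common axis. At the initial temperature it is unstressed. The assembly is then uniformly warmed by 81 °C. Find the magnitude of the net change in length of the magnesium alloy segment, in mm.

With the walls removed the bar would change length by δ_free = Σ αᵢΔT Lᵢ = 25.5×10⁻⁶×81×500 + 1.6×10⁻⁶×81×775 = 1.133 mm.
Since the ends are fixed, an axial force P builds up, equal in every segment, with P · Σ Lᵢ/(AᵢEᵢ) = δ_free.
The series flexibility is Σ Lᵢ/(AᵢEᵢ) = 500/(850×44×10³) + 775/(625×141×10³) = 2.216×10⁻⁵ mm/N.
P = 1.133 / 2.216×10⁻⁵ = 51130 N = 51.13 kN, compressive.
For the magnesium alloy segment, free thermal change = 25.5×10⁻⁶×81×500 = 1.033 mm and elastic change from P = 51130×500/(850×44×10³) = 0.6835 mm; these oppose, so the net change is 0.349 mm (segment lengthens).

|ΔL| ≈ 0.349 mm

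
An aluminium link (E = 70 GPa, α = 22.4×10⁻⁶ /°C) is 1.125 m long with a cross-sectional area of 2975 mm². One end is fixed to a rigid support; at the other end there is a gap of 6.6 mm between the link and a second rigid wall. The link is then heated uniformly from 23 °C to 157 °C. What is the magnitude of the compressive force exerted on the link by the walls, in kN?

P ≈ 0 kN

Unrestrained expansion: δ_free = αΔT L = 22.4×10⁻⁶ × 134 × 1125 = 3.377 mm.
Since δ_free = 3.38 mm is less than the 6.6 mm gap, the link never touches the wall. No axial force develops.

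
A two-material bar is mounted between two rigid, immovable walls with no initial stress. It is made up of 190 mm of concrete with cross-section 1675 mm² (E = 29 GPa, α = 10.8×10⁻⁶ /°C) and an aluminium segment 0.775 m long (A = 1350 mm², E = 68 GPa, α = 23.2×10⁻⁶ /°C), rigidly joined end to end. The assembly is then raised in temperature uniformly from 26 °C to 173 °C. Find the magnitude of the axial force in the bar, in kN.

Free thermal expansion of the whole bar: Σ αᵢΔT Lᵢ = 10.8×10⁻⁶×147×190 + 23.2×10⁻⁶×147×775 = 2.945 mm.
The walls prevent any net length change, so an axial force P (same in every segment) develops. Compatibility: P · Σ Lᵢ/(AᵢEᵢ) = δ_free.
The series flexibility is Σ Lᵢ/(AᵢEᵢ) = 190/(1675×29×10³) + 775/(1350×68×10³) = 1.235×10⁻⁵ mm/N.
Hence P = δ_free / Σ(L/AE) = 2.945/1.235×10⁻⁵ = 238.4 kN (compressive).

P ≈ 238 kN (compressive)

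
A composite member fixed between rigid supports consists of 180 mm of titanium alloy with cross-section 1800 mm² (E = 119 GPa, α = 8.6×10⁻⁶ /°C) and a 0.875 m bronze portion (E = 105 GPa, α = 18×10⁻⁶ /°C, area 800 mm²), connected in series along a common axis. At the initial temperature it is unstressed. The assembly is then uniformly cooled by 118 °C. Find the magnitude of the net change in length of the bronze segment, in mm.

|ΔL| ≈ 0.0303 mm

With the walls removed the bar would change length by δ_free = Σ αᵢΔT Lᵢ = 8.6×10⁻⁶×118×180 + 18×10⁻⁶×118×875 = 2.041 mm.
The walls prevent any net length change, so an axial force P (same in every segment) develops. Compatibility: P · Σ Lᵢ/(AᵢEᵢ) = δ_free.
Σ Lᵢ/(AᵢEᵢ) = 180/(1800×119×10³) + 875/(800×105×10³) = 1.126×10⁻⁵ mm/N.
P = 2.041 / 1.126×10⁻⁵ = 181300 N = 181.3 kN, tensile.
For the bronze segment, free thermal change = 18×10⁻⁶×118×875 = 1.859 mm and elastic change from P = 181300×875/(800×105×10³) = 1.889 mm; these oppose, so the net change is 0.0303 mm (segment lengthens).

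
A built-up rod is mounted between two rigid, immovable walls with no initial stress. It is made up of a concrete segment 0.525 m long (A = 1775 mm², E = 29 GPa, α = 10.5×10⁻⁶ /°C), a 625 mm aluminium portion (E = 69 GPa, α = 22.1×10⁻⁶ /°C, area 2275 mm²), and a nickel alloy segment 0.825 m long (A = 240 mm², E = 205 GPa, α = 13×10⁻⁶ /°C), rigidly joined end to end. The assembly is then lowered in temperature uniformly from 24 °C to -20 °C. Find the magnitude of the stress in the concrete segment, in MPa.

If the supports were absent, the total length change would be Σ αᵢΔT Lᵢ = 10.5×10⁻⁶×44×525 + 22.1×10⁻⁶×44×625 + 13×10⁻⁶×44×825 = 1.322 mm.
The walls prevent any net length change, so an axial force P (same in every segment) develops. Compatibility: P · Σ Lᵢ/(AᵢEᵢ) = δ_free.
The series flexibility is Σ Lᵢ/(AᵢEᵢ) = 525/(1775×29×10³) + 625/(2275×69×10³) + 825/(240×205×10³) = 3.095×10⁻⁵ mm/N.
Hence P = δ_free / Σ(L/AE) = 1.322/3.095×10⁻⁵ = 42.72 kN (tensile).
σ_{concrete} = P / A = 42720 / 1775 = 24.07 MPa.

σ ≈ 24.1 MPa (tensile)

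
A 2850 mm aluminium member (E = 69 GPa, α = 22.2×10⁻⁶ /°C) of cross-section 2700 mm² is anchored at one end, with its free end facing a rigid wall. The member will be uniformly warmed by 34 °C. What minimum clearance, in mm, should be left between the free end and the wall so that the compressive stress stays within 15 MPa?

g ≈ 1.53 mm

Free expansion if unrestrained: δ_free = αΔT L = 22.2×10⁻⁶ × 34 × 2850 = 2.151 mm.
At the allowable stress the elastic shortening the wall may impose is σL/E = 15 × 2850 / (69×10³) = 0.6196 mm.
The gap must absorb the remainder: g_min = 2.151 − 0.6196 = 1.532 mm.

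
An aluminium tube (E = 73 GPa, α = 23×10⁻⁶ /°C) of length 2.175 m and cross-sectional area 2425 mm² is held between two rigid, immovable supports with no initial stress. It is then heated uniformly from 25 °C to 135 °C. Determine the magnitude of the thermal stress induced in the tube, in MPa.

σ ≈ 185 MPa (compressive)

With length fixed, the mechanical strain must cancel the thermal strain αΔT = 23×10⁻⁶ × 110 = 2530×10⁻⁶.
The stress required to suppress this strain is σ = Eε = 73×10³ × 2530×10⁻⁶ = 184.7 MPa, compressive since the tube is trying to expand.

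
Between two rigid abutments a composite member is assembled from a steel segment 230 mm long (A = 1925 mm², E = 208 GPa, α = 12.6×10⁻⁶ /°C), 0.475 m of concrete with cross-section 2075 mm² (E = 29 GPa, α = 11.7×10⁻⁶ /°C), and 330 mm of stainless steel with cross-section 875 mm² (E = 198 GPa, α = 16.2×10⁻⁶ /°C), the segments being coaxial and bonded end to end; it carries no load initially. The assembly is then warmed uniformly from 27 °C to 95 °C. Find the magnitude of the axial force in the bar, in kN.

With the walls removed the bar would change length by δ_free = Σ αᵢΔT Lᵢ = 12.6×10⁻⁶×68×230 + 11.7×10⁻⁶×68×475 + 16.2×10⁻⁶×68×330 = 0.9385 mm.
The walls prevent any net length change, so an axial force P (same in every segment) develops. Compatibility: P · Σ Lᵢ/(AᵢEᵢ) = δ_free.
Σ Lᵢ/(AᵢEᵢ) = 230/(1925×208×10³) + 475/(2075×29×10³) + 330/(875×198×10³) = 1.037×10⁻⁵ mm/N.
Hence P = δ_free / Σ(L/AE) = 0.9385/1.037×10⁻⁵ = 90.48 kN (compressive).

P ≈ 90.5 kN (compressive)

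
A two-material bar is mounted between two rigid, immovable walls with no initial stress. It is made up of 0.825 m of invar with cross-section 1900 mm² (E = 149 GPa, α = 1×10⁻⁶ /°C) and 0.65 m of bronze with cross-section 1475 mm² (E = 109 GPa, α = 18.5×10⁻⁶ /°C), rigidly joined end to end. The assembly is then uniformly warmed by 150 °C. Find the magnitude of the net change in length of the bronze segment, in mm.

With the walls removed the bar would change length by δ_free = Σ αᵢΔT Lᵢ = 1×10⁻⁶×150×825 + 18.5×10⁻⁶×150×650 = 1.927 mm.
Since the ends are fixed, an axial force P builds up, equal in every segment, with P · Σ Lᵢ/(AᵢEᵢ) = δ_free.
The series flexibility is Σ Lᵢ/(AᵢEᵢ) = 825/(1900×149×10³) + 650/(1475×109×10³) = 6.957×10⁻⁶ mm/N.
P = 1.927 / 6.957×10⁻⁶ = 277100 N = 277.1 kN, compressive.
For the bronze segment, free thermal change = 18.5×10⁻⁶×150×650 = 1.804 mm and elastic change from P = 277100×650/(1475×109×10³) = 1.12 mm; these oppose, so the net change is 0.684 mm (segment lengthens).

|ΔL| ≈ 0.684 mm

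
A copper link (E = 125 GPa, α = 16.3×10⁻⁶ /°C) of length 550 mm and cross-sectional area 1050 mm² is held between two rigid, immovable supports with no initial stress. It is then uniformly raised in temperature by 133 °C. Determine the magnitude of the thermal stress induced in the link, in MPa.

Because both ends are immovable the net strain is zero, and the suppressed thermal strain is αΔT = 16.3×10⁻⁶ × 133 = 2167.9×10⁻⁶.
σ = EαΔT = 125×10³ × 16.3×10⁻⁶ × 133 = 271 MPa (compressive; the link is trying to expand).

σ ≈ 271 MPa (compressive)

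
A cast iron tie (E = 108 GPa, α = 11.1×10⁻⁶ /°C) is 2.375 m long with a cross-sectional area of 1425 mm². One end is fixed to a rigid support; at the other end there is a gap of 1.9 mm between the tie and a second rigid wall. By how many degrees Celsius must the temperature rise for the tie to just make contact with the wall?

ΔT ≈ 72.1 °C

Contact occurs when the free expansion equals the gap: αΔT L = 1.9 mm.
So ΔT = g/(αL) = 1.9/(11.1×10⁻⁶ × 2375) = 72.07 °C.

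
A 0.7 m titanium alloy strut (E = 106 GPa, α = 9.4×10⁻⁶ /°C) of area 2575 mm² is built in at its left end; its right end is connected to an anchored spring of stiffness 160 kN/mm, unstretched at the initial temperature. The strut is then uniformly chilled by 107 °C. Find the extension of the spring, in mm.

If the spring were absent the strut would shorten by αΔT L = 9.4×10⁻⁶ × 107 × 700 = 0.7041 mm.
With a force P in the spring, the elastic change of the strut is PL/(AE) and that of the spring is P/k; compatibility requires their sum to equal δ_free.
P [ L/(AE) + 1/k ] = δ_free → P [ 700/(2575×106×10³) + 1/(160×10³) ] = 0.7041.
P = 0.7041 / 8.815×10⁻⁶ = 79870 N.
Spring extension = P/k = 79870/(160×10³) = 0.4992 mm.

δ ≈ 0.499 mm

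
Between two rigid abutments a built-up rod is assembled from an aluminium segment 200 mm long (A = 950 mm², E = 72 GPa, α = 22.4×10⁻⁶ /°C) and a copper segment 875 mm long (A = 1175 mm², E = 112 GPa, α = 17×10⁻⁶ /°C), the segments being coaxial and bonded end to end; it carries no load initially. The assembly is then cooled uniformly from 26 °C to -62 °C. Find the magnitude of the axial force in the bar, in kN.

Free thermal contraction of the whole bar: Σ αᵢΔT Lᵢ = 22.4×10⁻⁶×88×200 + 17×10⁻⁶×88×875 = 1.703 mm.
Since the ends are fixed, an axial force P builds up, equal in every segment, with P · Σ Lᵢ/(AᵢEᵢ) = δ_free.
The series flexibility is Σ Lᵢ/(AᵢEᵢ) = 200/(950×72×10³) + 875/(1175×112×10³) = 9.573×10⁻⁶ mm/N.
So P = 1.703 / 9.573×10⁻⁶ = 177.9 kN, tensile.

P ≈ 178 kN (tensile)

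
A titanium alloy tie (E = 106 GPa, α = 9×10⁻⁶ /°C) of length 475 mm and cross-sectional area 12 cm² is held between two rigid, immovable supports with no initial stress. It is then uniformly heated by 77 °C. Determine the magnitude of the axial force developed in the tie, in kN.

The ends cannot move, so σ = EαΔT = 106×10³ × 9×10⁻⁶ × 77 = 73.46 MPa.
P = AEαΔT = 1200 × 106×10³ × 9×10⁻⁶ × 77 = 88.15 kN (compressive).

P ≈ 88.1 kN (compressive)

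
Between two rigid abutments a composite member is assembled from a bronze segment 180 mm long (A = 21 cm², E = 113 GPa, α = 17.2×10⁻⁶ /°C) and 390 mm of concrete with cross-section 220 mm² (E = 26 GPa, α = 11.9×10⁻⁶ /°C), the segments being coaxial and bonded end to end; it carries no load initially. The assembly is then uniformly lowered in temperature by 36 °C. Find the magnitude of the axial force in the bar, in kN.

Free thermal contraction of the whole bar: Σ αᵢΔT Lᵢ = 17.2×10⁻⁶×36×180 + 11.9×10⁻⁶×36×390 = 0.2785 mm.
The walls prevent any net length change, so an axial force P (same in every segment) develops. Compatibility: P · Σ Lᵢ/(AᵢEᵢ) = δ_free.
The series flexibility is Σ Lᵢ/(AᵢEᵢ) = 180/(2100×113×10³) + 390/(220×26×10³) = 6.894×10⁻⁵ mm/N.
P = 0.2785 / 6.894×10⁻⁵ = 4040 N = 4.04 kN, tensile.

P ≈ 4.04 kN (tensile)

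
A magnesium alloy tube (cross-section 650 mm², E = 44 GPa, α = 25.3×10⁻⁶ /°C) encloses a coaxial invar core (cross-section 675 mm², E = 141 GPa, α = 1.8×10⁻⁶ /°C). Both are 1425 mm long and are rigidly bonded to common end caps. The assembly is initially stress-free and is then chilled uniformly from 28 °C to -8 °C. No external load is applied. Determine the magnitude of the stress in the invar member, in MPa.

The magnesium alloy has the larger α, so on cooling it would change length more than the invar if both were free. The rigid plates force a common final length, so the magnesium alloy is put into tension and the invar into compression, with equal and opposite forces P (no external load).
Setting the final lengths equal and cancelling L: (α₁ − α₂)ΔT = P/(A₁E₁) + P/(A₂E₂).
|α₁ − α₂|·ΔT = 23.5×10⁻⁶ × 36 = 0.000846.
1/(A₁E₁) + 1/(A₂E₂) = 1/(650×44×10³) + 1/(675×141×10³) = 4.547×10⁻⁸ N⁻¹.
So P = 0.000846 / 4.547×10⁻⁸ = 18.6 kN.
σ_{invar} = P/A₂ = 18600/675 = 27.56 MPa, compressive.

σ ≈ 27.6 MPa (compressive)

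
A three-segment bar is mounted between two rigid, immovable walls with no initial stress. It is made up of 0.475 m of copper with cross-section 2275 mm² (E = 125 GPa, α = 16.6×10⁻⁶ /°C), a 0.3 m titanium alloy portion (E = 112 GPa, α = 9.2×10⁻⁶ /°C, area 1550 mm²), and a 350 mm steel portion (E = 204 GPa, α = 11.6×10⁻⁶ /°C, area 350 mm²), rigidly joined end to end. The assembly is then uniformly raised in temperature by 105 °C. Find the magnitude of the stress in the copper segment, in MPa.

Free thermal expansion of the whole bar: Σ αᵢΔT Lᵢ = 16.6×10⁻⁶×105×475 + 9.2×10⁻⁶×105×300 + 11.6×10⁻⁶×105×350 = 1.544 mm.
Since the ends are fixed, an axial force P builds up, equal in every segment, with P · Σ Lᵢ/(AᵢEᵢ) = δ_free.
The series flexibility is Σ Lᵢ/(AᵢEᵢ) = 475/(2275×125×10³) + 300/(1550×112×10³) + 350/(350×204×10³) = 8.3×10⁻⁶ mm/N.
Hence P = δ_free / Σ(L/AE) = 1.544/8.3×10⁻⁶ = 186 kN (compressive).
σ_{copper} = P / A = 186000 / 2275 = 81.77 MPa.

σ ≈ 81.8 MPa (compressive)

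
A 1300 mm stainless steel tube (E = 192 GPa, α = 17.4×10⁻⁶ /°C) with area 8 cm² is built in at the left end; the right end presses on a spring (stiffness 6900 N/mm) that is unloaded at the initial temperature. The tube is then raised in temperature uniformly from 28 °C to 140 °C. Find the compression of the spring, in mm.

If the spring were absent the tube would lengthen by αΔT L = 17.4×10⁻⁶ × 112 × 1300 = 2.533 mm.
With a force P in the spring, the elastic change of the tube is PL/(AE) and that of the spring is P/k; compatibility requires their sum to equal δ_free.
P [ L/(AE) + 1/k ] = δ_free → P [ 1300/(800×192×10³) + 1/(6900) ] = 2.533.
P = 2.533 / 0.0001534 = 16520 N.
Spring compression = P/k = 16520/(6900) = 2.394 mm.

δ ≈ 2.39 mm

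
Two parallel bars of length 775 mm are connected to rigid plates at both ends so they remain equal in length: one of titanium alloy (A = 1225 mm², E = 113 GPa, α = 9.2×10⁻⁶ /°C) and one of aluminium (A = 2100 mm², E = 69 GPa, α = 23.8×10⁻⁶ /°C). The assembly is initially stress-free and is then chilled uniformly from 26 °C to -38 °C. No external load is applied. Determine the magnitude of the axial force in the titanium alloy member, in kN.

Both members must finish at the same length. With the larger α, the aluminium tends to over-contract; the plates restrain it, putting the aluminium in tension and the titanium alloy in compression. With no external load the two internal forces are equal and opposite, magnitude P.
Equating the net (thermal + elastic) strains gives |α₁ − α₂|·ΔT = P·[1/(A₁E₁) + 1/(A₂E₂)].
|α₁ − α₂|·ΔT = 14.6×10⁻⁶ × 64 = 0.0009344.
1/(A₁E₁) + 1/(A₂E₂) = 1/(1225×113×10³) + 1/(2100×69×10³) = 1.413×10⁻⁸ N⁻¹.
P = 0.0009344 / 1.413×10⁻⁸ = 66150 N = 66.15 kN.

P ≈ 66.2 kN (compressive in the titanium alloy)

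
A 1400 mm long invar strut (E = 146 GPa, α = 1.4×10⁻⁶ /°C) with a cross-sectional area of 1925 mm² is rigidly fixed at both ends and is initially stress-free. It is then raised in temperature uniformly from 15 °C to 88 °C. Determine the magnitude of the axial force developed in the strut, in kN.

P ≈ 28.7 kN (compressive)

The ends cannot move, so σ = EαΔT = 146×10³ × 1.4×10⁻⁶ × 73 = 14.92 MPa.
Axial force P = σA = 14.92 × 1925 = 28720 N = 28.72 kN, compressive.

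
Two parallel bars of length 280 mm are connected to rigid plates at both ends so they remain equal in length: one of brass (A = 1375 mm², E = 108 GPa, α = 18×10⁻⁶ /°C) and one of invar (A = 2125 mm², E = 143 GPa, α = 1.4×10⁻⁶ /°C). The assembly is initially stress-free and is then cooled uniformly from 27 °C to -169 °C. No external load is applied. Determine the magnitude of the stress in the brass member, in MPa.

Both members must finish at the same length. With the larger α, the brass tends to over-contract; the plates restrain it, putting the brass in tension and the invar in compression. With no external load the two internal forces are equal and opposite, magnitude P.
Compatibility of the two members (thermal + elastic change equal): (α₁ − α₂)ΔT = P·[1/(A₁E₁) + 1/(A₂E₂)].
|α₁ − α₂|·ΔT = 16.6×10⁻⁶ × 196 = 0.003254.
1/(A₁E₁) + 1/(A₂E₂) = 1/(1375×108×10³) + 1/(2125×143×10³) = 1.002×10⁻⁸ N⁻¹.
P = 0.003254 / 1.002×10⁻⁸ = 324600 N = 324.6 kN.
σ_{brass} = P/A₁ = 324600/1375 = 236 MPa, tensile.

σ ≈ 236 MPa (tensile)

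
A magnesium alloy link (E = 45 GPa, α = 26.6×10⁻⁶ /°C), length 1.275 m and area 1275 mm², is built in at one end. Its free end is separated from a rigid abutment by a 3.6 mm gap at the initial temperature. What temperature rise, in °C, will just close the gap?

Contact occurs when the free expansion equals the gap: αΔT L = 3.6 mm.
So ΔT = g/(αL) = 3.6/(26.6×10⁻⁶ × 1275) = 106.1 °C.

ΔT ≈ 106 °C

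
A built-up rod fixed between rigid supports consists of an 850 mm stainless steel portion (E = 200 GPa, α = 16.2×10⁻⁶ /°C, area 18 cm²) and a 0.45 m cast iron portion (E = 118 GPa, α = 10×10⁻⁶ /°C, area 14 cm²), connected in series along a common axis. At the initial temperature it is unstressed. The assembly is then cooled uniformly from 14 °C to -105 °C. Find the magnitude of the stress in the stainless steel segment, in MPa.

If the supports were absent, the total length change would be Σ αᵢΔT Lᵢ = 16.2×10⁻⁶×119×850 + 10×10⁻⁶×119×450 = 2.174 mm.
The walls prevent any net length change, so an axial force P (same in every segment) develops. Compatibility: P · Σ Lᵢ/(AᵢEᵢ) = δ_free.
The series flexibility is Σ Lᵢ/(AᵢEᵢ) = 850/(1800×200×10³) + 450/(1400×118×10³) = 5.085×10⁻⁶ mm/N.
P = 2.174 / 5.085×10⁻⁶ = 427600 N = 427.6 kN, tensile.
σ_{stainless steel} = P / A = 427600 / 1800 = 237.5 MPa.

σ ≈ 238 MPa (tensile)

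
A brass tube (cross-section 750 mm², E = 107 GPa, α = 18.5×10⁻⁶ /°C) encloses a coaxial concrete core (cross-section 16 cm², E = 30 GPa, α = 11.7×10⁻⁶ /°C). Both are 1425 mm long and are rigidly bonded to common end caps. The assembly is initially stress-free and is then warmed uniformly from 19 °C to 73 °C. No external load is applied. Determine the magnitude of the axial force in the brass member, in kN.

Both members must finish at the same length. With the larger α, the brass tends to over-expand; the plates restrain it, putting the brass in compression and the concrete in tension. With no external load the two internal forces are equal and opposite, magnitude P.
Setting the final lengths equal and cancelling L: (α₁ − α₂)ΔT = P/(A₁E₁) + P/(A₂E₂).
|α₁ − α₂|·ΔT = 6.8×10⁻⁶ × 54 = 0.0003672.
1/(A₁E₁) + 1/(A₂E₂) = 1/(750×107×10³) + 1/(1600×30×10³) = 3.329×10⁻⁸ N⁻¹.
So P = 0.0003672 / 3.329×10⁻⁸ = 11.03 kN.

P ≈ 11 kN (compressive in the brass)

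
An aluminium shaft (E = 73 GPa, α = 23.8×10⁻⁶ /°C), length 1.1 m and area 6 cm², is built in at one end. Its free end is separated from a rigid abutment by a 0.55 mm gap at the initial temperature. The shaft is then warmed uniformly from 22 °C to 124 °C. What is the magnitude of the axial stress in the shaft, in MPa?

σ ≈ 141 MPa (compressive)

If the wall were absent the shaft would grow by αΔT L = 23.8×10⁻⁶ × 102 × 1100 = 2.67 mm.
The gap closes (δ_free > 0.55 mm) and the wall then resists a further 2.67 − 0.55 = 2.12 mm of expansion.
That suppressed elongation corresponds to σ = E·Δ/L = 73×10³ × 2.12/1100 = 140.7 MPa.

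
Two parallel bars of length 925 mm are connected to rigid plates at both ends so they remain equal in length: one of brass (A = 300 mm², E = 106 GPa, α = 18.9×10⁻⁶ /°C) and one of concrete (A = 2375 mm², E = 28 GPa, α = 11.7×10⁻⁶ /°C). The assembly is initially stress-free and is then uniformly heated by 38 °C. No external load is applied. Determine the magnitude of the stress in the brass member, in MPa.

σ ≈ 19.6 MPa (compressive)

Equilibrium of a rigid end plate with no external load gives equal and opposite internal forces ±P in the two members. Since α_{brass} > α_{concrete}, heating drives the brass into compression and the concrete into tension.
Equating the net (thermal + elastic) strains gives |α₁ − α₂|·ΔT = P·[1/(A₁E₁) + 1/(A₂E₂)].
|α₁ − α₂|·ΔT = 7.2×10⁻⁶ × 38 = 0.0002736.
1/(A₁E₁) + 1/(A₂E₂) = 1/(300×106×10³) + 1/(2375×28×10³) = 4.648×10⁻⁸ N⁻¹.
P = 0.0002736 / 4.648×10⁻⁸ = 5886 N = 5.886 kN.
σ_{brass} = P/A₁ = 5886/300 = 19.62 MPa, compressive.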